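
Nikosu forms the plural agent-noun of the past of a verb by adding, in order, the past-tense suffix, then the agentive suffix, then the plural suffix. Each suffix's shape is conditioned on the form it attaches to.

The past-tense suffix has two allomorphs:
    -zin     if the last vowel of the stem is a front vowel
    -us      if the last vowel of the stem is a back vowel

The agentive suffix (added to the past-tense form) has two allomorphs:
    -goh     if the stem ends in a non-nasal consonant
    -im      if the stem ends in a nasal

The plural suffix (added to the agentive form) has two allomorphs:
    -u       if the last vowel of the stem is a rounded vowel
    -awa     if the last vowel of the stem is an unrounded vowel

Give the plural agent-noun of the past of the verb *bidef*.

bidefzinimawa

*bidef*: last vowel = /e/, a front vowel → -zin → *bidefzin*.
The past-tense form *bidefzin*: final consonant = /n/, a nasal → -im → *bidefzinim*.
The last vowel of the agentive form *bidefzinim* is /i/, which is an unrounded vowel, so the plural suffix is -awa, giving *bidefzinimawa*.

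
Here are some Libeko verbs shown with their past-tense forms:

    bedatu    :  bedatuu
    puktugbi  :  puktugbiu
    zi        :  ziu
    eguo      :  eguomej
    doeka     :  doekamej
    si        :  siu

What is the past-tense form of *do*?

The alternation tracks the last vowel of the stem — -u when the last vowel of the stem is a high vowel (*bedatu*, *puktugbi*, *zi*, *si*); -mej when the last vowel of the stem is a non-high vowel (*eguo*, *doeka*).
The last vowel of *do* is /o/, which is a non-high vowel, so the suffix is -mej, giving *domej*.

domej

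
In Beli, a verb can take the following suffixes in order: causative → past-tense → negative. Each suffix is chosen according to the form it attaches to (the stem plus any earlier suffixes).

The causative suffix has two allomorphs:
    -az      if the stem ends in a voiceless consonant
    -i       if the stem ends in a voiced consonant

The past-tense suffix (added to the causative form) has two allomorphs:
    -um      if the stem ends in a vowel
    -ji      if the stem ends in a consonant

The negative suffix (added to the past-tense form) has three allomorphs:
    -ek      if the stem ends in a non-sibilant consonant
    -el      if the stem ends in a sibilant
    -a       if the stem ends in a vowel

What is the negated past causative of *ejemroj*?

ejemrojiumek

Since the final consonant of *ejemroj* is /j/ (voiced), it takes -i, giving *ejemroji*.
The final sound of the causative form *ejemroji* is /i/, which is a vowel, so the past-tense suffix is -um, giving *ejemrojium*.
The past-tense form *ejemrojium* — final sound /m/ (a non-sibilant consonant) → -ek → *ejemrojiumek*.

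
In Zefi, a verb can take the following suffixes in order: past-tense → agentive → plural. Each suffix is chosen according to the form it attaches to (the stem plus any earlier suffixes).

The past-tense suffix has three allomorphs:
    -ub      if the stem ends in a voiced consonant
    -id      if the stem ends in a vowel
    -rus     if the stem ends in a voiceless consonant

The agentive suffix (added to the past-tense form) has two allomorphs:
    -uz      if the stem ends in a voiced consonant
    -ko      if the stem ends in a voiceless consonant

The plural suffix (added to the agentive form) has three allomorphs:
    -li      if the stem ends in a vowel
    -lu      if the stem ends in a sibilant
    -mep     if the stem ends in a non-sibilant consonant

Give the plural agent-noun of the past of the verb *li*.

*li* — final sound /i/ (a vowel) → -id → *liid*.
The past-tense form *liid* — final consonant /d/ (voiced) → -uz → *liiduz*.
The agentive form *liiduz* — final sound /z/ (a sibilant) → -lu → *liiduzlu*.

liiduzlu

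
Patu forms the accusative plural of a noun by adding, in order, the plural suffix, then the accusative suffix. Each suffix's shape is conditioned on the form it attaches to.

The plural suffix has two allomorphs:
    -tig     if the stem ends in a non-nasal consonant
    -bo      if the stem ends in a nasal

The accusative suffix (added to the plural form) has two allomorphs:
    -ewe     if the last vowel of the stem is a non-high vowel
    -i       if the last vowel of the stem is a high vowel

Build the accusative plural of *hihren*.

hihrenboewe

*hihren* — final consonant /n/ (a nasal) → -bo → *hihrenbo*.
The plural form *hihrenbo* — last vowel /o/ (a non-high vowel) → -ewe → *hihrenboewe*.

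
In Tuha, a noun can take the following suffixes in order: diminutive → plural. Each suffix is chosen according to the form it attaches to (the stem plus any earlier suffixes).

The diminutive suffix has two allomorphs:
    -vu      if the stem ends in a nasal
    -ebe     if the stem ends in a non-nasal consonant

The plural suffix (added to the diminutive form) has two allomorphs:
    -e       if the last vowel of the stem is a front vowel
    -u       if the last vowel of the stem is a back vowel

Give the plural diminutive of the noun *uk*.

The final consonant of *uk* is /k/, which is non-nasal, so the diminutive suffix is -ebe, giving *ukebe*.
Since the last vowel of the diminutive form *ukebe* is /e/ (a front vowel), it takes -e, giving *ukebee*.

ukebee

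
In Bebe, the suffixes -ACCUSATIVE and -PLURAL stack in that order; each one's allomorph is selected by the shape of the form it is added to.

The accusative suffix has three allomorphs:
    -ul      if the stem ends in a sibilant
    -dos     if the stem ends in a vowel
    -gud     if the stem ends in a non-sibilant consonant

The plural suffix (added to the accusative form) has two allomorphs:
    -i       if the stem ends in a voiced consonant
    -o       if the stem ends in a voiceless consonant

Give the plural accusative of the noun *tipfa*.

*tipfa*: final sound = /a/, a vowel → -dos → *tipfados*.
The accusative form *tipfados* — final consonant /s/ (voiceless) → -o → *tipfadoso*.

tipfadoso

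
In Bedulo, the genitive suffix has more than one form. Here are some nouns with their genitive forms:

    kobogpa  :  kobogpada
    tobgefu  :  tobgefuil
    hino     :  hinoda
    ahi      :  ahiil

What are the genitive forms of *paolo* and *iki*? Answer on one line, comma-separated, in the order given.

The pattern is height harmony: -il when the last vowel of the stem is a high vowel (*tobgefu*, *ahi*); -da when the last vowel of the stem is a non-high vowel (*kobogpa*, *hino*).
Since the last vowel of *paolo* is /o/ (a non-high vowel), it takes -da, giving *paoloda*.
*iki*: last vowel = /i/, a high vowel → -il → *ikiil*.

paoloda, ikiil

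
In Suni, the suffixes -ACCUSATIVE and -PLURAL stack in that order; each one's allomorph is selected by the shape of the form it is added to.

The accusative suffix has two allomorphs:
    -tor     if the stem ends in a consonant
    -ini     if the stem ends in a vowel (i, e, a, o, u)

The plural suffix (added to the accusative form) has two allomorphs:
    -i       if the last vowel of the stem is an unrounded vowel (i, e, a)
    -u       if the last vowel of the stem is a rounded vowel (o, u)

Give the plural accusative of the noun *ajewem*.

Since the final sound of *ajewem* is /m/ (a consonant), it takes -tor, giving *ajewemtor*.
The accusative form *ajewemtor*: last vowel = /o/, a rounded vowel → -u → *ajewemtoru*.

ajewemtoru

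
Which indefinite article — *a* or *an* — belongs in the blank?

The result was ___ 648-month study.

The indefinite article is chosen by the initial *sound* of the following word, not its spelling.
The number *648* is spoken "six hundred …", beginning with /sɪks/ — a consonant sound.
So the article is *a*: The result was a 648-month study.

a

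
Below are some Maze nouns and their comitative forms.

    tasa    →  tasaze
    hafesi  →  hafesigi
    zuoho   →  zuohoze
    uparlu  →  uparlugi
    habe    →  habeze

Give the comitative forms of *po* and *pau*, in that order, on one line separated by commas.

The suffix is conditioned by the last vowel: -gi when the last vowel of the stem is a high vowel (*hafesi*, *uparlu*); -ze when the last vowel of the stem is a non-high vowel (*tasa*, *zuoho*, *habe*).
Since the last vowel of *po* is /o/ (a non-high vowel), it takes -ze, giving *poze*.
*pau*: last vowel = /u/, a high vowel → -gi → *paugi*.

poze, paugi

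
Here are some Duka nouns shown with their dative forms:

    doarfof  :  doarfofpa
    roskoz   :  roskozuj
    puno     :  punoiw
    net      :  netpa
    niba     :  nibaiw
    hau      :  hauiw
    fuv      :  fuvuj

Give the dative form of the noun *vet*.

The pattern is voicing of the final sound: -pa when the stem ends in a voiceless consonant (*doarfof*, *net*); -uj when the stem ends in a voiced consonant (*roskoz*, *fuv*); -iw when the stem ends in a vowel (*puno*, *niba*, *hau*).
*vet* — final sound /t/ (a voiceless consonant) → -pa → *vetpa*.

vetpa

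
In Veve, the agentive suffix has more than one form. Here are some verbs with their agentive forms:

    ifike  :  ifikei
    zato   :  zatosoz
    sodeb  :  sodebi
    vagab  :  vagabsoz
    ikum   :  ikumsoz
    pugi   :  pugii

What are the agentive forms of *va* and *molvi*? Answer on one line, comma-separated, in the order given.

vasoz, molvii

The pattern is front/back vowel harmony: -i when the last vowel of the stem is a front vowel (*ifike*, *sodeb*, *pugi*); -soz when the last vowel of the stem is a back vowel (*zato*, *vagab*, *ikum*).
Since the last vowel of *va* is /a/ (a back vowel), it takes -soz, giving *vasoz*.
The last vowel of *molvi* is /i/, which is a front vowel, so the suffix is -i, giving *molvii*.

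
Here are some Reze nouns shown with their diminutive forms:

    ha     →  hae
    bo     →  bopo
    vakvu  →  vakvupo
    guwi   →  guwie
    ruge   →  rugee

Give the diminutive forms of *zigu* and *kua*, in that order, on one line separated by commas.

The alternation tracks the last vowel of the stem — -po when the last vowel of the stem is a rounded vowel (*bo*, *vakvu*); -e when the last vowel of the stem is an unrounded vowel (*ha*, *guwi*, *ruge*).
*zigu*: last vowel = /u/, a rounded vowel → -po → *zigupo*.
*kua*: last vowel = /a/, an unrounded vowel → -e → *kuae*.

zigupo, kuae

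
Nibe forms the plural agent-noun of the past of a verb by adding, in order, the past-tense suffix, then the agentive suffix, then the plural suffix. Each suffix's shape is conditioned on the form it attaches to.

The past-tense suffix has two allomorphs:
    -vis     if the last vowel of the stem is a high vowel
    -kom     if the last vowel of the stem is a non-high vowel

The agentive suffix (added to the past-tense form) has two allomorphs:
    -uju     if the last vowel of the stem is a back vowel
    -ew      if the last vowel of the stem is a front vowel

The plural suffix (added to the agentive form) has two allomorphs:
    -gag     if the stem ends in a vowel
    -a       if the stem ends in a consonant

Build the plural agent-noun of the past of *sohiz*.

Since the last vowel of *sohiz* is /i/ (a high vowel), it takes -vis, giving *sohizvis*.
The last vowel of the past-tense form *sohizvis* is /i/, which is a front vowel, so the agentive suffix is -ew, giving *sohizvisew*.
Since the final sound of the agentive form *sohizvisew* is /w/ (a consonant), it takes -a, giving *sohizvisewa*.

sohizvisewa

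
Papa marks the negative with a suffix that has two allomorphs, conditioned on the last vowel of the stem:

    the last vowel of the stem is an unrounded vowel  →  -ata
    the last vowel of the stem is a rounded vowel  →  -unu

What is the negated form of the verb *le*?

The last vowel of *le* is /e/, which is an unrounded vowel, so the suffix is -ata, giving *leata*.

leata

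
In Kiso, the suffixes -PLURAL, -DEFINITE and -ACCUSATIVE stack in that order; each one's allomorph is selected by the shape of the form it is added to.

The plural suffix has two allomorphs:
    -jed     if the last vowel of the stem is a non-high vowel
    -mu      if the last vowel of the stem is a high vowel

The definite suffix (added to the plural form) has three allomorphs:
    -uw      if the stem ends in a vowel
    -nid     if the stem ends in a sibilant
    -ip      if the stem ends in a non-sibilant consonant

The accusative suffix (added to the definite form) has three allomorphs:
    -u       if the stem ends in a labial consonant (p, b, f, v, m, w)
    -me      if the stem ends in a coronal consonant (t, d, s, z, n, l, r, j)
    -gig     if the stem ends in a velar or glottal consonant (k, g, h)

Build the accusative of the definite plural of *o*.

ojedipu

*o*: last vowel = /o/, a non-high vowel → -jed → *ojed*.
The plural form *ojed* — final sound /d/ (a non-sibilant consonant) → -ip → *ojedip*.
The final consonant of the definite form *ojedip* is /p/, which is labial, so the accusative suffix is -u, giving *ojedipu*.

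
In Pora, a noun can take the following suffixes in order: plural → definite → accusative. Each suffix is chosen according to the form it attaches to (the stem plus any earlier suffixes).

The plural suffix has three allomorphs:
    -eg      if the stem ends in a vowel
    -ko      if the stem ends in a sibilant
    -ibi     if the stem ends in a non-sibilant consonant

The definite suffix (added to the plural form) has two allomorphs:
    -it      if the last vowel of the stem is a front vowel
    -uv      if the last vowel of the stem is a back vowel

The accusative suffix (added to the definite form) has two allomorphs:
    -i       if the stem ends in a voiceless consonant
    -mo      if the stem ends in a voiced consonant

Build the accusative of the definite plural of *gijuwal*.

Since the final sound of *gijuwal* is /l/ (a non-sibilant consonant), it takes -ibi, giving *gijuwalibi*.
Since the last vowel of the plural form *gijuwalibi* is /i/ (a front vowel), it takes -it, giving *gijuwalibiit*.
The definite form *gijuwalibiit*: final consonant = /t/, voiceless → -i → *gijuwalibiiti*.

gijuwalibiiti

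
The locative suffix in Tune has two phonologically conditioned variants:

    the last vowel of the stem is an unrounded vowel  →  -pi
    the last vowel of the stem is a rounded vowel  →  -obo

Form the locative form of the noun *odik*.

odikpi

*odik*: last vowel = /i/, an unrounded vowel → -pi → *odikpi*.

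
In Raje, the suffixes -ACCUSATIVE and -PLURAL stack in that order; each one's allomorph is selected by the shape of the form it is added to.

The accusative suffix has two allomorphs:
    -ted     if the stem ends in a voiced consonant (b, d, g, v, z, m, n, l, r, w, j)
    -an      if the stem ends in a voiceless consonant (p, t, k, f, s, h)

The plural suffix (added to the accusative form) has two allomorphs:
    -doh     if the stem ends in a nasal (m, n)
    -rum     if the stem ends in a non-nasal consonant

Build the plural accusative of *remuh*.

remuhandoh

The final consonant of *remuh* is /h/, which is voiceless, so the accusative suffix is -an, giving *remuhan*.
Since the final consonant of the accusative form *remuhan* is /n/ (a nasal), it takes -doh, giving *remuhandoh*.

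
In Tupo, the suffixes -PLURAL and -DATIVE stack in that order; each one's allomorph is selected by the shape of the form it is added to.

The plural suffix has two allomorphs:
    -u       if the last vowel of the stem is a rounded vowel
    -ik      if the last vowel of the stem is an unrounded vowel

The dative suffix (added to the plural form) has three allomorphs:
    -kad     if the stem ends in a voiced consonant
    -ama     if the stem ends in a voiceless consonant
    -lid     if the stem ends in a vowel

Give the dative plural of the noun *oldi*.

oldiikama

The last vowel of *oldi* is /i/, which is an unrounded vowel, so the plural suffix is -ik, giving *oldiik*.
The final sound of the plural form *oldiik* is /k/, which is a voiceless consonant, so the dative suffix is -ama, giving *oldiikama*.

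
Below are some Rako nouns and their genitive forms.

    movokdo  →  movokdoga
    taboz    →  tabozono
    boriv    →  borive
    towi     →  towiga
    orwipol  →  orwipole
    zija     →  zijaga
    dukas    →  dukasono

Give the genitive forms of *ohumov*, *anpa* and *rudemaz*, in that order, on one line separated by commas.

ohumove, anpaga, rudemazono

The suffix is conditioned by the final sound: -ono when the stem ends in a sibilant (*taboz*, *dukas*); -e when the stem ends in a non-sibilant consonant (*boriv*, *orwipol*); -ga when the stem ends in a vowel (*movokdo*, *towi*, *zija*).
Since the final sound of *ohumov* is /v/ (a non-sibilant consonant), it takes -e, giving *ohumove*.
*anpa*: final sound = /a/, a vowel → -ga → *anpaga*.
The final sound of *rudemaz* is /z/, which is a sibilant, so the suffix is -ono, giving *rudemazono*.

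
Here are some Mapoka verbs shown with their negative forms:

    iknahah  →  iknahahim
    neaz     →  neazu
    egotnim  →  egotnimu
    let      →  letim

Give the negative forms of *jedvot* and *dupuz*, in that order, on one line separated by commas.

jedvotim, dupuzu

Looking at the final consonant of each stem: -im when the stem ends in a voiceless consonant (*iknahah*, *let*); -u when the stem ends in a voiced consonant (*neaz*, *egotnim*).
The final consonant of *jedvot* is /t/, which is voiceless, so the suffix is -im, giving *jedvotim*.
*dupuz* — final consonant /z/ (voiced) → -u → *dupuzu*.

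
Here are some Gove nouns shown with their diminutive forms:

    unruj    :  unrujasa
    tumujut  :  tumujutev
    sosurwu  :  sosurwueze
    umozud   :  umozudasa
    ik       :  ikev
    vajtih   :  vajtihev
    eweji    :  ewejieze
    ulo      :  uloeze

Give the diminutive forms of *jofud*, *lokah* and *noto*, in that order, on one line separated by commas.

jofudasa, lokahev, notoeze

The suffix is conditioned by the final sound: -ev when the stem ends in a voiceless consonant (*tumujut*, *ik*, *vajtih*); -asa when the stem ends in a voiced consonant (*unruj*, *umozud*); -eze when the stem ends in a vowel (*sosurwu*, *eweji*, *ulo*).
*jofud* — final sound /d/ (a voiced consonant) → -asa → *jofudasa*.
*lokah*: final sound = /h/, a voiceless consonant → -ev → *lokahev*.
The final sound of *noto* is /o/, which is a vowel, so the suffix is -eze, giving *notoeze*.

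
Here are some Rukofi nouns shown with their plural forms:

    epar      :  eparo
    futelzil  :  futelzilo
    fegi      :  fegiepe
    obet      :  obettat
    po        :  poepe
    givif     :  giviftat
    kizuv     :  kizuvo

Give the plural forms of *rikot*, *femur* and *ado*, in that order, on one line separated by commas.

rikottat, femuro, adoepe

The suffix is conditioned by the final sound: -tat when the stem ends in a voiceless consonant (*obet*, *givif*); -o when the stem ends in a voiced consonant (*epar*, *futelzil*, *kizuv*); -epe when the stem ends in a vowel (*fegi*, *po*).
Since the final sound of *rikot* is /t/ (a voiceless consonant), it takes -tat, giving *rikottat*.
Since the final sound of *femur* is /r/ (a voiced consonant), it takes -o, giving *femuro*.
The final sound of *ado* is /o/, which is a vowel, so the suffix is -epe, giving *adoepe*.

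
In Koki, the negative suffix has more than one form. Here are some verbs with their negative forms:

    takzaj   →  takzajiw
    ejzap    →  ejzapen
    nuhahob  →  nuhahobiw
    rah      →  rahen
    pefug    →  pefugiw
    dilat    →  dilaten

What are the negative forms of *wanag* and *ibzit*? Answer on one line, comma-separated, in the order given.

wanagiw, ibziten

Looking at the final consonant of each stem: -en when the stem ends in a voiceless consonant (*ejzap*, *rah*, *dilat*); -iw when the stem ends in a voiced consonant (*takzaj*, *nuhahob*, *pefug*).
*wanag*: final consonant = /g/, voiced → -iw → *wanagiw*.
The final consonant of *ibzit* is /t/, which is voiceless, so the suffix is -en, giving *ibziten*.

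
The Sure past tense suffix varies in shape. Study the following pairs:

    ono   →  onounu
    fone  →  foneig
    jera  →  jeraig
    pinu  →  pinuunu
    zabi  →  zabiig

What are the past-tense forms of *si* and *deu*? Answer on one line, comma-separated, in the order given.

The suffix is conditioned by the last vowel: -unu when the last vowel of the stem is a rounded vowel (*ono*, *pinu*); -ig when the last vowel of the stem is an unrounded vowel (*fone*, *jera*, *zabi*).
Since the last vowel of *si* is /i/ (an unrounded vowel), it takes -ig, giving *siig*.
*deu*: last vowel = /u/, a rounded vowel → -unu → *deuunu*.

siig, deuunu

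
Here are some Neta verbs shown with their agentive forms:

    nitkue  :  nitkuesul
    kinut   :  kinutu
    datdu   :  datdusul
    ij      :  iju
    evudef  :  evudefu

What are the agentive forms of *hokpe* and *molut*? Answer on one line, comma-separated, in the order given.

The pattern is consonant vs. vowel: -u when the stem ends in a consonant (*kinut*, *ij*, *evudef*); -sul when the stem ends in a vowel (*nitkue*, *datdu*).
*hokpe*: final sound = /e/, a vowel → -sul → *hokpesul*.
Since the final sound of *molut* is /t/ (a consonant), it takes -u, giving *molutu*.

hokpesul, molutu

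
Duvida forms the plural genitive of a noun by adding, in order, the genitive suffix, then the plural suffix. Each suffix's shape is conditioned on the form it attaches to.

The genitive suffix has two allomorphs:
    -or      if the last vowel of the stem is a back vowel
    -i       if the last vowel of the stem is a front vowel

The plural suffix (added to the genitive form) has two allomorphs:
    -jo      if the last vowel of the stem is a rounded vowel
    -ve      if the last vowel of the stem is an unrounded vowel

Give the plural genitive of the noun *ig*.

igive

*ig* — last vowel /i/ (a front vowel) → -i → *igi*.
The last vowel of the genitive form *igi* is /i/, which is an unrounded vowel, so the plural suffix is -ve, giving *igive*.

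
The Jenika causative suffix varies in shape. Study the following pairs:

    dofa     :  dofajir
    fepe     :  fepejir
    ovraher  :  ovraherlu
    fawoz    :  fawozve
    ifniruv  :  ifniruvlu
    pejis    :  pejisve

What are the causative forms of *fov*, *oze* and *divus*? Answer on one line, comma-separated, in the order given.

The alternation tracks the final sound of the stem — -ve when the stem ends in a sibilant (*fawoz*, *pejis*); -lu when the stem ends in a non-sibilant consonant (*ovraher*, *ifniruv*); -jir when the stem ends in a vowel (*dofa*, *fepe*).
*fov* — final sound /v/ (a non-sibilant consonant) → -lu → *fovlu*.
*oze*: final sound = /e/, a vowel → -jir → *ozejir*.
*divus*: final sound = /s/, a sibilant → -ve → *divusve*.

fovlu, ozejir, divusve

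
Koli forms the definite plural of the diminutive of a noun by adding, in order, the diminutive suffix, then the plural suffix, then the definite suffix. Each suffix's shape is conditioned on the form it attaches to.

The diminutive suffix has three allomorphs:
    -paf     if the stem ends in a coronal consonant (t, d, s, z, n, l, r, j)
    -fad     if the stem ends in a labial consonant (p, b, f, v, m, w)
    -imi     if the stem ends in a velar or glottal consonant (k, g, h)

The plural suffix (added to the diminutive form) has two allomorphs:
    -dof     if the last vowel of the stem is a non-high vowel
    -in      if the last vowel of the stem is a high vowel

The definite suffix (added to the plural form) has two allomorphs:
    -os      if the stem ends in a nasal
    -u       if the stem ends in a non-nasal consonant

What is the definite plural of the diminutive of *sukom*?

sukomfaddofu

*sukom* — final consonant /m/ (labial) → -fad → *sukomfad*.
The diminutive form *sukomfad*: last vowel = /a/, a non-high vowel → -dof → *sukomfaddof*.
The plural form *sukomfaddof*: final consonant = /f/, non-nasal → -u → *sukomfaddofu*.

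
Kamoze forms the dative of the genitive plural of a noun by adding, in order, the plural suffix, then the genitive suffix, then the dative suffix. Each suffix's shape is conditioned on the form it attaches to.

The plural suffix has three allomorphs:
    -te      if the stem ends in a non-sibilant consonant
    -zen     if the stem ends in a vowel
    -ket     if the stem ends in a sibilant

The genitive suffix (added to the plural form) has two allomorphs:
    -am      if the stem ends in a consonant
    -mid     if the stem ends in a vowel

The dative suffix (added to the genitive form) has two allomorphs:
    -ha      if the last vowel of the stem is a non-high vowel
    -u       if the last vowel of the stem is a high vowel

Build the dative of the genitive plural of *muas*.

*muas* — final sound /s/ (a sibilant) → -ket → *muasket*.
The final sound of the plural form *muasket* is /t/, which is a consonant, so the genitive suffix is -am, giving *muasketam*.
The last vowel of the genitive form *muasketam* is /a/, which is a non-high vowel, so the dative suffix is -ha, giving *muasketamha*.

muasketamha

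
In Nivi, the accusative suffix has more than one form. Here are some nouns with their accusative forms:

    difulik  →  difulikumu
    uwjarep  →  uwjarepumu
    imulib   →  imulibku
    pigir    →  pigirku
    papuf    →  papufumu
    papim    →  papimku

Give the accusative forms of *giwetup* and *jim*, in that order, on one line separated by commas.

giwetupumu, jimku

The pattern is voicing of the final consonant: -umu when the stem ends in a voiceless consonant (*difulik*, *uwjarep*, *papuf*); -ku when the stem ends in a voiced consonant (*imulib*, *pigir*, *papim*).
Since the final consonant of *giwetup* is /p/ (voiceless), it takes -umu, giving *giwetupumu*.
The final consonant of *jim* is /m/, which is voiced, so the suffix is -ku, giving *jimku*.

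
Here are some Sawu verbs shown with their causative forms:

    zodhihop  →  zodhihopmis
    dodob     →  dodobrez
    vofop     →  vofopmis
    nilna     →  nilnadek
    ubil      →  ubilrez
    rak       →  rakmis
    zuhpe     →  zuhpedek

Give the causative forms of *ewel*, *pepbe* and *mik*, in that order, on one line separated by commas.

ewelrez, pepbedek, mikmis

The suffix is conditioned by the final sound: -mis when the stem ends in a voiceless consonant (*zodhihop*, *vofop*, *rak*); -rez when the stem ends in a voiced consonant (*dodob*, *ubil*); -dek when the stem ends in a vowel (*nilna*, *zuhpe*).
Since the final sound of *ewel* is /l/ (a voiced consonant), it takes -rez, giving *ewelrez*.
*pepbe* — final sound /e/ (a vowel) → -dek → *pepbedek*.
The final sound of *mik* is /k/, which is a voiceless consonant, so the suffix is -mis, giving *mikmis*.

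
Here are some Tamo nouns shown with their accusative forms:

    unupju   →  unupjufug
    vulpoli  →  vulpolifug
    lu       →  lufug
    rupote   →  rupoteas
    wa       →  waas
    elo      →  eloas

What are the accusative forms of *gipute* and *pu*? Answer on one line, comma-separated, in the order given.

Looking at the last vowel of each stem: -fug when the last vowel of the stem is a high vowel (*unupju*, *vulpoli*, *lu*); -as when the last vowel of the stem is a non-high vowel (*rupote*, *wa*, *elo*).
*gipute*: last vowel = /e/, a non-high vowel → -as → *giputeas*.
The last vowel of *pu* is /u/, which is a high vowel, so the suffix is -fug, giving *pufug*.

giputeas, pufug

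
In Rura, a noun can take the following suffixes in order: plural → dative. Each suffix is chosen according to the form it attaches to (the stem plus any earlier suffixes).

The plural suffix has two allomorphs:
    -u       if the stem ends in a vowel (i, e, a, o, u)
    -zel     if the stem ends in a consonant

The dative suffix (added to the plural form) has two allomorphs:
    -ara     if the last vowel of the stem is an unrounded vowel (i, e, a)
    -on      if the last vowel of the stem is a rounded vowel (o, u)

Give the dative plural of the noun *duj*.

The final sound of *duj* is /j/, which is a consonant, so the plural suffix is -zel, giving *dujzel*.
The plural form *dujzel*: last vowel = /e/, an unrounded vowel → -ara → *dujzelara*.

dujzelara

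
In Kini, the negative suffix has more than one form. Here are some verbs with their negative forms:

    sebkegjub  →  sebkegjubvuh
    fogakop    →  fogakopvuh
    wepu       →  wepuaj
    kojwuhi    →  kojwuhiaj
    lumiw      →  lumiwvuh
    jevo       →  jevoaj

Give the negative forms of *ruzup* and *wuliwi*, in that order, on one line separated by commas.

The suffix is conditioned by the final sound: -vuh when the stem ends in a consonant (*sebkegjub*, *fogakop*, *lumiw*); -aj when the stem ends in a vowel (*wepu*, *kojwuhi*, *jevo*).
The final sound of *ruzup* is /p/, which is a consonant, so the suffix is -vuh, giving *ruzupvuh*.
*wuliwi* — final sound /i/ (a vowel) → -aj → *wuliwiaj*.

ruzupvuh, wuliwiaj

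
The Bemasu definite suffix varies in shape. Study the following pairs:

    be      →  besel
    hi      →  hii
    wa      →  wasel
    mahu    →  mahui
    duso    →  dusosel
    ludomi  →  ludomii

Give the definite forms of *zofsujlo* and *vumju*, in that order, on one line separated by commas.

The suffix is conditioned by the last vowel: -i when the last vowel of the stem is a high vowel (*hi*, *mahu*, *ludomi*); -sel when the last vowel of the stem is a non-high vowel (*be*, *wa*, *duso*).
Since the last vowel of *zofsujlo* is /o/ (a non-high vowel), it takes -sel, giving *zofsujlosel*.
*vumju*: last vowel = /u/, a high vowel → -i → *vumjui*.

zofsujlosel, vumjui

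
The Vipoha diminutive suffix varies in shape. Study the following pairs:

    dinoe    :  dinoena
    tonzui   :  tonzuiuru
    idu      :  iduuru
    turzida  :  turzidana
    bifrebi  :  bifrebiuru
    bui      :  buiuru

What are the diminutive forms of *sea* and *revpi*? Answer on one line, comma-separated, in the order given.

The suffix is conditioned by the last vowel: -uru when the last vowel of the stem is a high vowel (*tonzui*, *idu*, *bifrebi*, *bui*); -na when the last vowel of the stem is a non-high vowel (*dinoe*, *turzida*).
The last vowel of *sea* is /a/, which is a non-high vowel, so the suffix is -na, giving *seana*.
The last vowel of *revpi* is /i/, which is a high vowel, so the suffix is -uru, giving *revpiuru*.

seana, revpiuru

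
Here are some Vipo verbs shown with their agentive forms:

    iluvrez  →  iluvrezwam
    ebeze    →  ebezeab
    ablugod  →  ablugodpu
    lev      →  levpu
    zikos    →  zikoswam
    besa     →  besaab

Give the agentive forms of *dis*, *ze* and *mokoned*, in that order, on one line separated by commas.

diswam, zeab, mokonedpu

The alternation tracks the final sound of the stem — -wam when the stem ends in a sibilant (*iluvrez*, *zikos*); -pu when the stem ends in a non-sibilant consonant (*ablugod*, *lev*); -ab when the stem ends in a vowel (*ebeze*, *besa*).
Since the final sound of *dis* is /s/ (a sibilant), it takes -wam, giving *diswam*.
The final sound of *ze* is /e/, which is a vowel, so the suffix is -ab, giving *zeab*.
*mokoned*: final sound = /d/, a non-sibilant consonant → -pu → *mokonedpu*.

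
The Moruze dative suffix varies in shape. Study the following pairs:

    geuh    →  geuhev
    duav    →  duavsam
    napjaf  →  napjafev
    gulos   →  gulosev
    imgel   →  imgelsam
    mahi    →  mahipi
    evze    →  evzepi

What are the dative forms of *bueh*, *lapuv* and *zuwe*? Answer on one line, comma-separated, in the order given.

Looking at the final sound of each stem: -ev when the stem ends in a voiceless consonant (*geuh*, *napjaf*, *gulos*); -sam when the stem ends in a voiced consonant (*duav*, *imgel*); -pi when the stem ends in a vowel (*mahi*, *evze*).
*bueh*: final sound = /h/, a voiceless consonant → -ev → *buehev*.
*lapuv*: final sound = /v/, a voiced consonant → -sam → *lapuvsam*.
*zuwe*: final sound = /e/, a vowel → -pi → *zuwepi*.

buehev, lapuvsam, zuwepi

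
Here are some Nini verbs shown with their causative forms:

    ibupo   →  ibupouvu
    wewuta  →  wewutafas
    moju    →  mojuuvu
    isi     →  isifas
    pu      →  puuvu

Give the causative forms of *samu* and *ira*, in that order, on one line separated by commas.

samuuvu, irafas

The alternation tracks the last vowel of the stem — -uvu when the last vowel of the stem is a rounded vowel (*ibupo*, *moju*, *pu*); -fas when the last vowel of the stem is an unrounded vowel (*wewuta*, *isi*).
*samu* — last vowel /u/ (a rounded vowel) → -uvu → *samuuvu*.
*ira* — last vowel /a/ (an unrounded vowel) → -fas → *irafas*.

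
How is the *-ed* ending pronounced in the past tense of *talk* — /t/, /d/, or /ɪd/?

The stem *talk* ends in a voiceless consonant other than /t/.
The -ed suffix is realized as /ɪd/ after /t, d/; as /t/ after other voiceless consonants; and as /d/ after other voiced sounds.
So -ed on *talk* is pronounced /t/.

/t/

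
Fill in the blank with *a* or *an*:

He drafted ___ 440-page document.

The indefinite article is chosen by the initial *sound* of the following word, not its spelling.
The number *440* is spoken "four hundred …", beginning with /fɔr/ — a consonant sound.
So the article is *a*: He drafted a 440-page document.

a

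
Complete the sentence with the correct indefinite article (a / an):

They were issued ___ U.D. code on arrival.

a

The indefinite article is chosen by the initial *sound* of the following word, not its spelling.
The initialism *U.D.* is read letter by letter; the first letter, U, is pronounced /juː/, which begins with a consonant sound.
So the article is *a*: They were issued a U.D. code on arrival.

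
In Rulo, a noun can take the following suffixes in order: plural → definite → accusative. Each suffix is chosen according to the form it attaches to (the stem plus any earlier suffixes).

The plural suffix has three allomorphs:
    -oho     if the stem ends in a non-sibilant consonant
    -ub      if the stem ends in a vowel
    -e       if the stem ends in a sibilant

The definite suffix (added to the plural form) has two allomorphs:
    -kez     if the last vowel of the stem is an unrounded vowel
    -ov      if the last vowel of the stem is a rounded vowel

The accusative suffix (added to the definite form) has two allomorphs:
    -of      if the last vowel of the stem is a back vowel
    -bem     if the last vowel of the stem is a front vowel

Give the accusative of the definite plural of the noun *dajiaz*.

dajiazekezbem

*dajiaz* — final sound /z/ (a sibilant) → -e → *dajiaze*.
The plural form *dajiaze* — last vowel /e/ (an unrounded vowel) → -kez → *dajiazekez*.
The definite form *dajiazekez* — last vowel /e/ (a front vowel) → -bem → *dajiazekezbem*.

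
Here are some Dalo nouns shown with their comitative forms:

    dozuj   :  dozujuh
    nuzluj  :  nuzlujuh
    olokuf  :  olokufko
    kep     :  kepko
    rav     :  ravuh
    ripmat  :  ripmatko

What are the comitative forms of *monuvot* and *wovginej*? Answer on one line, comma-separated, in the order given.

monuvotko, wovginejuh

The pattern is voicing of the final consonant: -ko when the stem ends in a voiceless consonant (*olokuf*, *kep*, *ripmat*); -uh when the stem ends in a voiced consonant (*dozuj*, *nuzluj*, *rav*).
*monuvot* — final consonant /t/ (voiceless) → -ko → *monuvotko*.
Since the final consonant of *wovginej* is /j/ (voiced), it takes -uh, giving *wovginejuh*.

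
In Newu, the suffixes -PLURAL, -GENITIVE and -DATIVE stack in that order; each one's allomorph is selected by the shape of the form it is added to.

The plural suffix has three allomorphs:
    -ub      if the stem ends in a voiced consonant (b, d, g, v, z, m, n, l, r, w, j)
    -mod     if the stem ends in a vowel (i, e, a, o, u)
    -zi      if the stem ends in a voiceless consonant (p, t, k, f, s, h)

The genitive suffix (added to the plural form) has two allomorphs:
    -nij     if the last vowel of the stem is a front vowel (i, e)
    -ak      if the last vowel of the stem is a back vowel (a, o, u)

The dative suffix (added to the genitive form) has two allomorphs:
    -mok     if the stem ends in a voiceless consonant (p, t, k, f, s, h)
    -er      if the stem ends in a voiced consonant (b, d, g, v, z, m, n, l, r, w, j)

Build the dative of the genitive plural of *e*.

*e* — final sound /e/ (a vowel) → -mod → *emod*.
The plural form *emod* — last vowel /o/ (a back vowel) → -ak → *emodak*.
The final consonant of the genitive form *emodak* is /k/, which is voiceless, so the dative suffix is -mok, giving *emodakmok*.

emodakmok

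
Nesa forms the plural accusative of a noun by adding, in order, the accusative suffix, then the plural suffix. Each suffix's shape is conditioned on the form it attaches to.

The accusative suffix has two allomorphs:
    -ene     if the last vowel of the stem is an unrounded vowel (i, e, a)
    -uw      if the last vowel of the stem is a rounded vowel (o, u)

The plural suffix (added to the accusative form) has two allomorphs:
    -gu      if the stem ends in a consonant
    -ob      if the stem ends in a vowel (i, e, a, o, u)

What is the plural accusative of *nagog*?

*nagog* — last vowel /o/ (a rounded vowel) → -uw → *nagoguw*.
The accusative form *nagoguw* — final sound /w/ (a consonant) → -gu → *nagoguwgu*.

nagoguwgu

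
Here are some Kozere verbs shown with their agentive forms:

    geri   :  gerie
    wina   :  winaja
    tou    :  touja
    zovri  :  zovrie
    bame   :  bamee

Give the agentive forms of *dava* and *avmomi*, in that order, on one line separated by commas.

The pattern is front/back vowel harmony: -e when the last vowel of the stem is a front vowel (*geri*, *zovri*, *bame*); -ja when the last vowel of the stem is a back vowel (*wina*, *tou*).
Since the last vowel of *dava* is /a/ (a back vowel), it takes -ja, giving *davaja*.
*avmomi*: last vowel = /i/, a front vowel → -e → *avmomie*.

davaja, avmomie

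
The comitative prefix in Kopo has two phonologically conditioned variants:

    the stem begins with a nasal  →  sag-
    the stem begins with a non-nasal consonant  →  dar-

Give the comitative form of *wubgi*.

darwubgi

*wubgi* — first consonant /w/ (non-nasal) → dar- → *darwubgi*.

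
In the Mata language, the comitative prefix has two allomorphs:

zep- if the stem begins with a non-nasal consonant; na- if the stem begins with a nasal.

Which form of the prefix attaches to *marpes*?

na-

The first consonant of *marpes* is /m/, which is a nasal, so the prefix is na-.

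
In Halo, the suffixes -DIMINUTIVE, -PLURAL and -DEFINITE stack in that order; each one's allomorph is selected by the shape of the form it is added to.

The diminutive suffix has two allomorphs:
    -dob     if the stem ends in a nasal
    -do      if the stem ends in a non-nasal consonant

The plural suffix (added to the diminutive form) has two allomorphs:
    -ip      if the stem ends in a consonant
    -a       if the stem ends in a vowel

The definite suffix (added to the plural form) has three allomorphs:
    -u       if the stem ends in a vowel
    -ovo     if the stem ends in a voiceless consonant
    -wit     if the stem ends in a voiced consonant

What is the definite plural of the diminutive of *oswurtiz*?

oswurtizdoau

*oswurtiz*: final consonant = /z/, non-nasal → -do → *oswurtizdo*.
The final sound of the diminutive form *oswurtizdo* is /o/, which is a vowel, so the plural suffix is -a, giving *oswurtizdoa*.
The plural form *oswurtizdoa*: final sound = /a/, a vowel → -u → *oswurtizdoau*.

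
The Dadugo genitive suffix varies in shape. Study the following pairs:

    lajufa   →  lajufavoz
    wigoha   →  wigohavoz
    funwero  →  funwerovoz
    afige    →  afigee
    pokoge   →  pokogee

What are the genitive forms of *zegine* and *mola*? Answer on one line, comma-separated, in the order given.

zeginee, molavoz

Looking at the last vowel of each stem: -e when the last vowel of the stem is a front vowel (*afige*, *pokoge*); -voz when the last vowel of the stem is a back vowel (*lajufa*, *wigoha*, *funwero*).
*zegine* — last vowel /e/ (a front vowel) → -e → *zeginee*.
*mola* — last vowel /a/ (a back vowel) → -voz → *molavoz*.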